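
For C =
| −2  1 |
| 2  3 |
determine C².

[[6, 1], [2, 11]]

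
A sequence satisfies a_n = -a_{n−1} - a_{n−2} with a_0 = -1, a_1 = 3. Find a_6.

-1

With companion matrix B = [[-1, -1], [1, 0]], [a_n, a_{n−1}]ᵀ = B·[a_{n−1}, a_{n−2}]ᵀ, so [a_6, a_5]ᵀ = B⁵·[a_1, a_0]ᵀ.
B⁵ = [[0, 1], [-1, -1]], giving [a_6, a_5]ᵀ = [[-1], [-2]].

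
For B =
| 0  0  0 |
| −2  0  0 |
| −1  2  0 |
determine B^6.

B is strictly triangular, hence nilpotent: B^3 = 0, so B^6 = 0.

[[0, 0, 0], [0, 0, 0], [0, 0, 0]]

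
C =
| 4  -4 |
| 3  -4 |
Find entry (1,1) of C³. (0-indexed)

-16

C² = [[4, 0], [0, 4]]
C³ = [[16, -16], [12, -16]]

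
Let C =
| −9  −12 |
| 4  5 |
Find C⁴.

[[321, 480], [−160, −239]]

tr C = −4 and det C = 3, so the characteristic polynomial is λ² − (−4)λ + (3) with roots −3 and −1.
Eigenvectors give P = [[−2, −3], [1, 2]] with P⁻¹ = [[−2, −3], [1, 2]], and C = P·diag(−3, −1)·P⁻¹.
Then C⁴ = P·diag(81, 1)·P⁻¹ = [[−162, −3], [81, 2]] · [[−2, −3], [1, 2]] = [[321, 480], [−160, −239]].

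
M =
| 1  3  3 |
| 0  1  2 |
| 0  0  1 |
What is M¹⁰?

M = I + N where N = [[0, 3, 3], [0, 0, 2], [0, 0, 0]] is strictly upper-triangular, so N³ = 0.
(I + N)¹⁰ = I + 10·N + 45·N² = [[1, 30, 300], [0, 1, 20], [0, 0, 1]].

[[1, 30, 300], [0, 1, 20], [0, 0, 1]]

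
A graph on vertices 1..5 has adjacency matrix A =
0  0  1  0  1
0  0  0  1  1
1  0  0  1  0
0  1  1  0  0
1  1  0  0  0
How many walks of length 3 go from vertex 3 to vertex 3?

0

The number of length-3 walks from vertex 3 to vertex 3 is entry (3,3) of A³, where A is the adjacency matrix.
A² = [[2, 1, 0, 1, 0], [1, 2, 1, 0, 0], [0, 1, 2, 0, 1], [1, 0, 0, 2, 1], [0, 0, 1, 1, 2]]
A³ = [[0, 1, 3, 1, 3], [1, 0, 1, 3, 3], [3, 1, 0, 3, 1], [1, 3, 3, 0, 1], [3, 3, 1, 1, 0]]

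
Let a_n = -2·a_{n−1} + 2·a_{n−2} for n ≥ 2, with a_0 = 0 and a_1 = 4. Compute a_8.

-3584

With companion matrix Q = [[-2, 2], [1, 0]], [a_n, a_{n−1}]ᵀ = Q·[a_{n−1}, a_{n−2}]ᵀ, so [a_8, a_7]ᵀ = Q⁷·[a_1, a_0]ᵀ.
Q⁷ = [[-896, 656], [328, -240]], giving [a_8, a_7]ᵀ = [[-3584], [1312]].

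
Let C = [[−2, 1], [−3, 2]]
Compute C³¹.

C² = I (check: tr C = 0 and det C = −1), so C³¹ = C since 31 is odd.

[[−2, 1], [−3, 2]]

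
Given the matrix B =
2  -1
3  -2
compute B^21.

[[2, -1], [3, -2]]

B² = I (check: tr B = 0 and det B = -1), so B^21 = B since 21 is odd.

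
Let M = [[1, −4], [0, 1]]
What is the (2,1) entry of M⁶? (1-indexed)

0

M = I + N where N = [[0, −4], [0, 0]] is strictly upper-triangular, so N² = 0.
(I + N)⁶ = I + 6·N = [[1, −24], [0, 1]].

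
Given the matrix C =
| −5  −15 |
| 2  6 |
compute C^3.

C² = C (a projection; rank 1, trace 1), so C^3 = C.

[[−5, −15], [2, 6]]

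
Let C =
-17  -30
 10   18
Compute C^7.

tr C = 1 and det C = -6, so the characteristic polynomial is λ² − (1)λ + (-6) with roots -2 and 3.
Eigenvectors give P = [[2, -3], [-1, 2]] with P⁻¹ = [[2, 3], [1, 2]], and C = P·diag(-2, 3)·P⁻¹.
Then C^7 = P·diag(-128, 2187)·P⁻¹ = [[-256, -6561], [128, 4374]] · [[2, 3], [1, 2]] = [[-7073, -13890], [4630, 9132]].

[[-7073, -13890], [4630, 9132]]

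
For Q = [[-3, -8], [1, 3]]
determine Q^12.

[[1, 0], [0, 1]]

Q² = I (check: tr Q = 0 and det Q = -1), so Q^12 = I since 12 is even.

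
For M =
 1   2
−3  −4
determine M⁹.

[[1021, 1022], [−1533, −1534]]

tr M = −3 and det M = 2, so the characteristic polynomial is λ² − (−3)λ + (2) with roots −1 and −2.
Eigenvectors give P = [[−1, −2], [1, 3]] with P⁻¹ = [[−3, −2], [1, 1]], and M = P·diag(−1, −2)·P⁻¹.
Then M⁹ = P·diag(−1, −512)·P⁻¹ = [[1, 1024], [−1, −1536]] · [[−3, −2], [1, 1]] = [[1021, 1022], [−1533, −1534]].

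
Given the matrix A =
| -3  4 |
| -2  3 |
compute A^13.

A² = I (check: tr A = 0 and det A = -1), so A^13 = A since 13 is odd.

[[-3, 4], [-2, 3]]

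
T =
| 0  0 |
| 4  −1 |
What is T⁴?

[[0, 0], [−4, 1]]

T² = [[0, 0], [−4, 1]]
T³ = [[0, 0], [4, −1]]
T⁴ = [[0, 0], [−4, 1]]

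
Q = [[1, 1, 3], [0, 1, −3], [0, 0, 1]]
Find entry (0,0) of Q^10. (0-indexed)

1

Q = I + N where N = [[0, 1, 3], [0, 0, −3], [0, 0, 0]] is strictly upper-triangular, so N^3 = 0.
(I + N)^10 = I + 10·N + 45·N^2 = [[1, 10, −105], [0, 1, −30], [0, 0, 1]].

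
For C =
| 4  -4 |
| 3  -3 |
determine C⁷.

[[4, -4], [3, -3]]

C² = C (a projection; rank 1, trace 1), so C⁷ = C.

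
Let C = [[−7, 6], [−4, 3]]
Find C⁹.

[[−59047, 59046], [−39364, 39363]]

tr C = −4 and det C = 3, so the characteristic polynomial is λ² − (−4)λ + (3) with roots −3 and −1.
Eigenvectors give P = [[−3, 1], [−2, 1]] with P⁻¹ = [[−1, 1], [−2, 3]], and C = P·diag(−3, −1)·P⁻¹.
Then C⁹ = P·diag(−19683, −1)·P⁻¹ = [[59049, −1], [39366, −1]] · [[−1, 1], [−2, 3]] = [[−59047, 59046], [−39364, 39363]].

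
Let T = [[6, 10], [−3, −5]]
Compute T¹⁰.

T² = T (a projection; rank 1, trace 1), so T¹⁰ = T.

[[6, 10], [−3, −5]]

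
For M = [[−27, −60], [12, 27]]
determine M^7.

[[−19683, −43740], [8748, 19683]]

tr M = 0 and det M = −9, so the characteristic polynomial is λ² − (0)λ + (−9) with roots 3 and −3.
Eigenvectors give P = [[−2, 5], [1, −2]] with P⁻¹ = [[2, 5], [1, 2]], and M = P·diag(3, −3)·P⁻¹.
Then M^7 = P·diag(2187, −2187)·P⁻¹ = [[−4374, −10935], [2187, 4374]] · [[2, 5], [1, 2]] = [[−19683, −43740], [8748, 19683]].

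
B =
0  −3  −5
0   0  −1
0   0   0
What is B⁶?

B is strictly triangular, hence nilpotent: B³ = 0, so B⁶ = 0.

[[0, 0, 0], [0, 0, 0], [0, 0, 0]]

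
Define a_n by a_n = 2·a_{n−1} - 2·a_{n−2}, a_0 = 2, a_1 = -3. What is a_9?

-48

With companion matrix M = [[2, -2], [1, 0]], [a_n, a_{n−1}]ᵀ = M·[a_{n−1}, a_{n−2}]ᵀ, so [a_9, a_8]ᵀ = M⁸·[a_1, a_0]ᵀ.
M⁸ = [[16, 0], [0, 16]], giving [a_9, a_8]ᵀ = [[-48], [32]].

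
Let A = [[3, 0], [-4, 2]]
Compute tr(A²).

13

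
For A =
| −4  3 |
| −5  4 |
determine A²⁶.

A² = I (check: tr A = 0 and det A = −1), so A²⁶ = I since 26 is even.

[[1, 0], [0, 1]]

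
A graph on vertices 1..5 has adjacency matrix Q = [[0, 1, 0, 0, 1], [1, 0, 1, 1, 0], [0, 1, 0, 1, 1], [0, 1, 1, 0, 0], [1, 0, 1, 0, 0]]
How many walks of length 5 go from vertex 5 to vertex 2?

The number of length-5 walks from vertex 5 to vertex 2 is entry (5,2) of Q⁵, where Q is the adjacency matrix.
Q² = [[2, 0, 2, 1, 0], [0, 3, 1, 1, 2], [2, 1, 3, 1, 0], [1, 1, 1, 2, 1], [0, 2, 0, 1, 2]]
Q³ = [[0, 5, 1, 2, 4], [5, 2, 6, 4, 1], [1, 6, 2, 4, 5], [2, 4, 4, 2, 2], [4, 1, 5, 2, 0]]
Q⁴ = [[9, 3, 11, 6, 1], [3, 15, 7, 8, 11], [11, 7, 15, 8, 3], [6, 8, 8, 8, 6], [1, 11, 3, 6, 9]]
Q⁵ = [[4, 26, 10, 14, 20], [26, 18, 34, 22, 10], [10, 34, 18, 22, 26], [14, 22, 22, 16, 14], [20, 10, 26, 14, 4]]

10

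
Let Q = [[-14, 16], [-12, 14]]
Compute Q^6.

tr Q = 0 and det Q = -4, so the characteristic polynomial is λ² − (0)λ + (-4) with roots -2 and 2.
Eigenvectors give P = [[4, 1], [3, 1]] with P⁻¹ = [[1, -1], [-3, 4]], and Q = P·diag(-2, 2)·P⁻¹.
Then Q^6 = P·diag(64, 64)·P⁻¹ = [[256, 64], [192, 64]] · [[1, -1], [-3, 4]] = [[64, 0], [0, 64]].

[[64, 0], [0, 64]]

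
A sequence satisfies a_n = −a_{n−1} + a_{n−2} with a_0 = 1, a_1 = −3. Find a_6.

With companion matrix T = [[−1, 1], [1, 0]], [a_n, a_{n−1}]ᵀ = T·[a_{n−1}, a_{n−2}]ᵀ, so [a_6, a_5]ᵀ = T⁵·[a_1, a_0]ᵀ.
T⁵ = [[−8, 5], [5, −3]], giving [a_6, a_5]ᵀ = [[29], [−18]].

29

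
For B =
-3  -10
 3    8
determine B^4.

[[-309, -650], [195, 406]]

tr B = 5 and det B = 6, so the characteristic polynomial is λ² − (5)λ + (6) with roots 3 and 2.
Eigenvectors give P = [[5, -2], [-3, 1]] with P⁻¹ = [[-1, -2], [-3, -5]], and B = P·diag(3, 2)·P⁻¹.
Then B^4 = P·diag(81, 16)·P⁻¹ = [[405, -32], [-243, 16]] · [[-1, -2], [-3, -5]] = [[-309, -650], [195, 406]].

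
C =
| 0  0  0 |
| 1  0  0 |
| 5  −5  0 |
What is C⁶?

[[0, 0, 0], [0, 0, 0], [0, 0, 0]]

C is strictly triangular, hence nilpotent: C³ = 0, so C⁶ = 0.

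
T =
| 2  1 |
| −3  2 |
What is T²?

[[1, 4], [−12, 1]]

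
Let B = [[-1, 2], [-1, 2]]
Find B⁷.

[[-1, 2], [-1, 2]]

B² = B (a projection; rank 1, trace 1), so B⁷ = B.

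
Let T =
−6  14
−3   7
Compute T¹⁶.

T² = T (a projection; rank 1, trace 1), so T¹⁶ = T.

[[−6, 14], [−3, 7]]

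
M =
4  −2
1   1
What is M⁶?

[[1394, −1330], [665, −601]]

tr M = 5 and det M = 6, so the characteristic polynomial is λ² − (5)λ + (6) with roots 3 and 2.
Eigenvectors give P = [[−2, 1], [−1, 1]] with P⁻¹ = [[−1, 1], [−1, 2]], and M = P·diag(3, 2)·P⁻¹.
Then M⁶ = P·diag(729, 64)·P⁻¹ = [[−1458, 64], [−729, 64]] · [[−1, 1], [−1, 2]] = [[1394, −1330], [665, −601]].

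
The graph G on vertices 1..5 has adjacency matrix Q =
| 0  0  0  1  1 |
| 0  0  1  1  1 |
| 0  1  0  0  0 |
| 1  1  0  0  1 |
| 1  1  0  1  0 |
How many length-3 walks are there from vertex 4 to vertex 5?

The number of length-3 walks from vertex 4 to vertex 5 is entry (4,5) of Q³, where Q is the adjacency matrix.
Q² = [[2, 2, 0, 1, 1], [2, 3, 0, 1, 1], [0, 0, 1, 1, 1], [1, 1, 1, 3, 2], [1, 1, 1, 2, 3]]
Q³ = [[2, 2, 2, 5, 5], [2, 2, 3, 6, 6], [2, 3, 0, 1, 1], [5, 6, 1, 4, 5], [5, 6, 1, 5, 4]]

5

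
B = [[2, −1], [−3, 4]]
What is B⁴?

B² = [[7, −6], [−18, 19]]
B³ = [[32, −31], [−93, 94]]
B⁴ = [[157, −156], [−468, 469]]

[[157, −156], [−468, 469]]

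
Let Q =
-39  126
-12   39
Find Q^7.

[[-28431, 91854], [-8748, 28431]]

tr Q = 0 and det Q = -9, so the characteristic polynomial is λ² − (0)λ + (-9) with roots -3 and 3.
Eigenvectors give P = [[7, 3], [2, 1]] with P⁻¹ = [[1, -3], [-2, 7]], and Q = P·diag(-3, 3)·P⁻¹.
Then Q^7 = P·diag(-2187, 2187)·P⁻¹ = [[-15309, 6561], [-4374, 2187]] · [[1, -3], [-2, 7]] = [[-28431, 91854], [-8748, 28431]].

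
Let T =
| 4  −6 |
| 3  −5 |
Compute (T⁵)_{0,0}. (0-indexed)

34

tr T = −1 and det T = −2, so the characteristic polynomial is λ² − (−1)λ + (−2) with roots −2 and 1.
Eigenvectors give P = [[1, 2], [1, 1]] with P⁻¹ = [[−1, 2], [1, −1]], and T = P·diag(−2, 1)·P⁻¹.
Then T⁵ = P·diag(−32, 1)·P⁻¹ = [[−32, 2], [−32, 1]] · [[−1, 2], [1, −1]] = [[34, −66], [33, −65]].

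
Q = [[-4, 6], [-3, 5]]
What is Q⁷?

tr Q = 1 and det Q = -2, so the characteristic polynomial is λ² − (1)λ + (-2) with roots -1 and 2.
Eigenvectors give P = [[2, -1], [1, -1]] with P⁻¹ = [[1, -1], [1, -2]], and Q = P·diag(-1, 2)·P⁻¹.
Then Q⁷ = P·diag(-1, 128)·P⁻¹ = [[-2, -128], [-1, -128]] · [[1, -1], [1, -2]] = [[-130, 258], [-129, 257]].

[[-130, 258], [-129, 257]]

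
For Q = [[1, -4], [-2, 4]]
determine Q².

[[9, -20], [-10, 24]]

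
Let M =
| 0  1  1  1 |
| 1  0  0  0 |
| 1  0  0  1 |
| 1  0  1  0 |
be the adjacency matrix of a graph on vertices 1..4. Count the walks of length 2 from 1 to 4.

1

The number of length-2 walks from vertex 1 to vertex 4 is entry (1,4) of M², where M is the adjacency matrix.
M² = [[3, 0, 1, 1], [0, 1, 1, 1], [1, 1, 2, 1], [1, 1, 1, 2]]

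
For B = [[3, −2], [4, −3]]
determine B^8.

B² = I (check: tr B = 0 and det B = −1), so B^8 = I since 8 is even.

[[1, 0], [0, 1]]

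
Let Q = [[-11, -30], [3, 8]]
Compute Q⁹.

[[-5111, -15330], [1533, 4598]]

tr Q = -3 and det Q = 2, so the characteristic polynomial is λ² − (-3)λ + (2) with roots -2 and -1.
Eigenvectors give P = [[10, -3], [-3, 1]] with P⁻¹ = [[1, 3], [3, 10]], and Q = P·diag(-2, -1)·P⁻¹.
Then Q⁹ = P·diag(-512, -1)·P⁻¹ = [[-5120, 3], [1536, -1]] · [[1, 3], [3, 10]] = [[-5111, -15330], [1533, 4598]].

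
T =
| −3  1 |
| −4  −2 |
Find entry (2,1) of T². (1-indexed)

20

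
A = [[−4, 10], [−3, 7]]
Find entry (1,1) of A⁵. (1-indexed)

−154

tr A = 3 and det A = 2, so the characteristic polynomial is λ² − (3)λ + (2) with roots 2 and 1.
Eigenvectors give P = [[−5, −2], [−3, −1]] with P⁻¹ = [[1, −2], [−3, 5]], and A = P·diag(2, 1)·P⁻¹.
Then A⁵ = P·diag(32, 1)·P⁻¹ = [[−160, −2], [−96, −1]] · [[1, −2], [−3, 5]] = [[−154, 310], [−93, 187]].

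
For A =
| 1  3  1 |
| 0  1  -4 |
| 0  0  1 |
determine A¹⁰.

A = I + N where N = [[0, 3, 1], [0, 0, -4], [0, 0, 0]] is strictly upper-triangular, so N³ = 0.
(I + N)¹⁰ = I + 10·N + 45·N² = [[1, 30, -530], [0, 1, -40], [0, 0, 1]].

[[1, 30, -530], [0, 1, -40], [0, 0, 1]]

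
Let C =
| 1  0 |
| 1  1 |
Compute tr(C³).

2

C = I + N where N = [[0, 0], [1, 0]] is strictly lower-triangular, so N² = 0.
(I + N)³ = I + 3·N = [[1, 0], [3, 1]].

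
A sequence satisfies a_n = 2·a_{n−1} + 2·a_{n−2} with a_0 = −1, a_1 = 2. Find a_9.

With companion matrix B = [[2, 2], [1, 0]], [a_n, a_{n−1}]ᵀ = B·[a_{n−1}, a_{n−2}]ᵀ, so [a_9, a_8]ᵀ = B⁸·[a_1, a_0]ᵀ.
B⁸ = [[2448, 1792], [896, 656]], giving [a_9, a_8]ᵀ = [[3104], [1136]].

3104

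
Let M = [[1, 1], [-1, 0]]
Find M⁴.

[[-1, -1], [1, 0]]

M² = [[0, 1], [-1, -1]]
M³ = [[-1, 0], [0, -1]]
M⁴ = [[-1, -1], [1, 0]]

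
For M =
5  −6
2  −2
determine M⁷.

[[509, −762], [254, −380]]

tr M = 3 and det M = 2, so the characteristic polynomial is λ² − (3)λ + (2) with roots 2 and 1.
Eigenvectors give P = [[2, 3], [1, 2]] with P⁻¹ = [[2, −3], [−1, 2]], and M = P·diag(2, 1)·P⁻¹.
Then M⁷ = P·diag(128, 1)·P⁻¹ = [[256, 3], [128, 2]] · [[2, −3], [−1, 2]] = [[509, −762], [254, −380]].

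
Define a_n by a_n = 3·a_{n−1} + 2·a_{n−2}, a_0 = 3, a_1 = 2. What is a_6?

With companion matrix C = [[3, 2], [1, 0]], [a_n, a_{n−1}]ᵀ = C·[a_{n−1}, a_{n−2}]ᵀ, so [a_6, a_5]ᵀ = C⁵·[a_1, a_0]ᵀ.
C⁵ = [[495, 278], [139, 78]], giving [a_6, a_5]ᵀ = [[1824], [512]].

1824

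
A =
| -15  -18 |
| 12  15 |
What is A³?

[[-135, -162], [108, 135]]

tr A = 0 and det A = -9, so the characteristic polynomial is λ² − (0)λ + (-9) with roots 3 and -3.
Eigenvectors give P = [[-1, 3], [1, -2]] with P⁻¹ = [[2, 3], [1, 1]], and A = P·diag(3, -3)·P⁻¹.
Then A³ = P·diag(27, -27)·P⁻¹ = [[-27, -81], [27, 54]] · [[2, 3], [1, 1]] = [[-135, -162], [108, 135]].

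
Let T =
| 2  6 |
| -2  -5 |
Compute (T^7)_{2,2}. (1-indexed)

tr T = -3 and det T = 2, so the characteristic polynomial is λ² − (-3)λ + (2) with roots -2 and -1.
Eigenvectors give P = [[-3, -2], [2, 1]] with P⁻¹ = [[1, 2], [-2, -3]], and T = P·diag(-2, -1)·P⁻¹.
Then T^7 = P·diag(-128, -1)·P⁻¹ = [[384, 2], [-256, -1]] · [[1, 2], [-2, -3]] = [[380, 762], [-254, -509]].

-509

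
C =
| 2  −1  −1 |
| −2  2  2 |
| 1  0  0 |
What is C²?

[[5, −4, −4], [−6, 6, 6], [2, −1, −1]]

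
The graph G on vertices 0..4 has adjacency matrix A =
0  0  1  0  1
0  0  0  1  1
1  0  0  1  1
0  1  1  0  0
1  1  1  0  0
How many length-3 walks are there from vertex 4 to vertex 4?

2

The number of length-3 walks from vertex 4 to vertex 4 is entry (4,4) of A³, where A is the adjacency matrix.
A² = [[2, 1, 1, 1, 1], [1, 2, 2, 0, 0], [1, 2, 3, 0, 1], [1, 0, 0, 2, 2], [1, 0, 1, 2, 3]]
A³ = [[2, 2, 4, 2, 4], [2, 0, 1, 4, 5], [4, 1, 2, 5, 6], [2, 4, 5, 0, 1], [4, 5, 6, 1, 2]]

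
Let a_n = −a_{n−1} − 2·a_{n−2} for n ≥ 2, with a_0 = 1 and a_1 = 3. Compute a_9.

With companion matrix B = [[−1, −2], [1, 0]], [a_n, a_{n−1}]ᵀ = B·[a_{n−1}, a_{n−2}]ᵀ, so [a_9, a_8]ᵀ = B⁸·[a_1, a_0]ᵀ.
B⁸ = [[−17, −6], [3, −14]], giving [a_9, a_8]ᵀ = [[−57], [−5]].

−57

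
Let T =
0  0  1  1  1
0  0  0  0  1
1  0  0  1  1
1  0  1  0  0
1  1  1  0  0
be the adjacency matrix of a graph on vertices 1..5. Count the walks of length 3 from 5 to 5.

2

The number of length-3 walks from vertex 5 to vertex 5 is entry (5,5) of T³, where T is the adjacency matrix.
T² = [[3, 1, 2, 1, 1], [1, 1, 1, 0, 0], [2, 1, 3, 1, 1], [1, 0, 1, 2, 2], [1, 0, 1, 2, 3]]
T³ = [[4, 1, 5, 5, 6], [1, 0, 1, 2, 3], [5, 1, 4, 5, 6], [5, 2, 5, 2, 2], [6, 3, 6, 2, 2]]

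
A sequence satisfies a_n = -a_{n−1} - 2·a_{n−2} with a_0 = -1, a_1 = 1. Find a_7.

-3

With companion matrix A = [[-1, -2], [1, 0]], [a_n, a_{n−1}]ᵀ = A·[a_{n−1}, a_{n−2}]ᵀ, so [a_7, a_6]ᵀ = A⁶·[a_1, a_0]ᵀ.
A⁶ = [[7, 10], [-5, 2]], giving [a_7, a_6]ᵀ = [[-3], [-7]].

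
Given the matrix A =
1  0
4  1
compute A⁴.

A = I + N where N = [[0, 0], [4, 0]] is strictly lower-triangular, so N² = 0.
(I + N)⁴ = I + 4·N = [[1, 0], [16, 1]].

[[1, 0], [16, 1]]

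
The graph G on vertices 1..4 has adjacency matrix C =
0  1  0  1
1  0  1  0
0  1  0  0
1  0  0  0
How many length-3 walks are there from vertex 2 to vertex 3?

2

The number of length-3 walks from vertex 2 to vertex 3 is entry (2,3) of C³, where C is the adjacency matrix.
C² = [[2, 0, 1, 0], [0, 2, 0, 1], [1, 0, 1, 0], [0, 1, 0, 1]]
C³ = [[0, 3, 0, 2], [3, 0, 2, 0], [0, 2, 0, 1], [2, 0, 1, 0]]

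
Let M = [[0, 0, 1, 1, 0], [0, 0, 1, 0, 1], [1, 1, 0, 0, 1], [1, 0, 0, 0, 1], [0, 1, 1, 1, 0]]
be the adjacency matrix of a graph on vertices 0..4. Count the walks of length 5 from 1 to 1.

The number of length-5 walks from vertex 1 to vertex 1 is entry (1,1) of M^5, where M is the adjacency matrix.
M^2 = [[2, 1, 0, 0, 2], [1, 2, 1, 1, 1], [0, 1, 3, 2, 1], [0, 1, 2, 2, 0], [2, 1, 1, 0, 3]]
M^3 = [[0, 2, 5, 4, 1], [2, 2, 4, 2, 4], [5, 4, 2, 1, 6], [4, 2, 1, 0, 5], [1, 4, 6, 5, 2]]
M^4 = [[9, 6, 3, 1, 11], [6, 8, 8, 6, 8], [3, 8, 15, 11, 7], [1, 6, 11, 9, 3], [11, 8, 7, 3, 15]]
M^5 = [[4, 14, 26, 20, 10], [14, 16, 22, 14, 22], [26, 22, 18, 10, 34], [20, 14, 10, 4, 26], [10, 22, 34, 26, 18]]

16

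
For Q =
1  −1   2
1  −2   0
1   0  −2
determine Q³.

[[1, −4, 8], [4, −5, −6], [4, 3, −14]]

Q² = [[2, 1, −2], [−1, 3, 2], [−1, −1, 6]]
Q³ = [[1, −4, 8], [4, −5, −6], [4, 3, −14]]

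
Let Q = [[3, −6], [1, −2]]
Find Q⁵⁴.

Q² = Q (a projection; rank 1, trace 1), so Q⁵⁴ = Q.

[[3, −6], [1, −2]]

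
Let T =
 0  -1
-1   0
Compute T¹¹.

[[0, -1], [-1, 0]]

T² = I (check: tr T = 0 and det T = -1), so T¹¹ = T since 11 is odd.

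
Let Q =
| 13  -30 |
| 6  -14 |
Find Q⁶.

[[-251, 630], [-126, 316]]

tr Q = -1 and det Q = -2, so the characteristic polynomial is λ² − (-1)λ + (-2) with roots -2 and 1.
Eigenvectors give P = [[-2, 5], [-1, 2]] with P⁻¹ = [[2, -5], [1, -2]], and Q = P·diag(-2, 1)·P⁻¹.
Then Q⁶ = P·diag(64, 1)·P⁻¹ = [[-128, 5], [-64, 2]] · [[2, -5], [1, -2]] = [[-251, 630], [-126, 316]].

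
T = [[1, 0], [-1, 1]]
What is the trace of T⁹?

2

T = I + N where N = [[0, 0], [-1, 0]] is strictly lower-triangular, so N² = 0.
(I + N)⁹ = I + 9·N = [[1, 0], [-9, 1]].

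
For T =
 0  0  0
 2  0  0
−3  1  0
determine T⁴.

T is strictly triangular, hence nilpotent: T³ = 0, so T⁴ = 0.

[[0, 0, 0], [0, 0, 0], [0, 0, 0]]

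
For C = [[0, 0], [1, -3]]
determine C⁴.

C² = [[0, 0], [-3, 9]]
C³ = [[0, 0], [9, -27]]
C⁴ = [[0, 0], [-27, 81]]

[[0, 0], [-27, 81]]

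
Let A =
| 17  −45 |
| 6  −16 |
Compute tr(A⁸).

tr A = 1 and det A = −2, so the characteristic polynomial is λ² − (1)λ + (−2) with roots −1 and 2.
Eigenvectors give P = [[−5, 3], [−2, 1]] with P⁻¹ = [[1, −3], [2, −5]], and A = P·diag(−1, 2)·P⁻¹.
Then A⁸ = P·diag(1, 256)·P⁻¹ = [[−5, 768], [−2, 256]] · [[1, −3], [2, −5]] = [[1531, −3825], [510, −1274]].

257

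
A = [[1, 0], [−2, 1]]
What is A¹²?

A = I + N where N = [[0, 0], [−2, 0]] is strictly lower-triangular, so N² = 0.
(I + N)¹² = I + 12·N = [[1, 0], [−24, 1]].

[[1, 0], [−24, 1]]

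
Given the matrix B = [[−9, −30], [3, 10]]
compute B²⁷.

[[−9, −30], [3, 10]]

B² = B (a projection; rank 1, trace 1), so B²⁷ = B.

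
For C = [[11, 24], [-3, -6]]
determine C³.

[[179, 456], [-57, -144]]

tr C = 5 and det C = 6, so the characteristic polynomial is λ² − (5)λ + (6) with roots 2 and 3.
Eigenvectors give P = [[-8, -3], [3, 1]] with P⁻¹ = [[1, 3], [-3, -8]], and C = P·diag(2, 3)·P⁻¹.
Then C³ = P·diag(8, 27)·P⁻¹ = [[-64, -81], [24, 27]] · [[1, 3], [-3, -8]] = [[179, 456], [-57, -144]].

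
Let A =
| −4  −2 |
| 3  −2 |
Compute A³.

[[−4, −44], [66, 40]]

A² = [[10, 12], [−18, −2]]
A³ = [[−4, −44], [66, 40]]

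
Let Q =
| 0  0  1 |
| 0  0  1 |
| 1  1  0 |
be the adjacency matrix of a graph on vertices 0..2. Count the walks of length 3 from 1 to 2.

2

The number of length-3 walks from vertex 1 to vertex 2 is entry (1,2) of Q^3, where Q is the adjacency matrix.
Q^2 = [[1, 1, 0], [1, 1, 0], [0, 0, 2]]
Q^3 = [[0, 0, 2], [0, 0, 2], [2, 2, 0]]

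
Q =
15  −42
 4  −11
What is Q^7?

[[15303, −45906], [4372, −13115]]

tr Q = 4 and det Q = 3, so the characteristic polynomial is λ² − (4)λ + (3) with roots 3 and 1.
Eigenvectors give P = [[−7, 3], [−2, 1]] with P⁻¹ = [[−1, 3], [−2, 7]], and Q = P·diag(3, 1)·P⁻¹.
Then Q^7 = P·diag(2187, 1)·P⁻¹ = [[−15309, 3], [−4374, 1]] · [[−1, 3], [−2, 7]] = [[15303, −45906], [4372, −13115]].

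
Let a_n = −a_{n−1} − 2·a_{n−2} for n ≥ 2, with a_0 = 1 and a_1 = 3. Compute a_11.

With companion matrix B = [[−1, −2], [1, 0]], [a_n, a_{n−1}]ᵀ = B·[a_{n−1}, a_{n−2}]ᵀ, so [a_11, a_10]ᵀ = B¹⁰·[a_1, a_0]ᵀ.
B¹⁰ = [[23, −22], [11, 34]], giving [a_11, a_10]ᵀ = [[47], [67]].

47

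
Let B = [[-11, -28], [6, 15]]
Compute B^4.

[[-479, -1120], [240, 561]]

tr B = 4 and det B = 3, so the characteristic polynomial is λ² − (4)λ + (3) with roots 1 and 3.
Eigenvectors give P = [[7, -2], [-3, 1]] with P⁻¹ = [[1, 2], [3, 7]], and B = P·diag(1, 3)·P⁻¹.
Then B^4 = P·diag(1, 81)·P⁻¹ = [[7, -162], [-3, 81]] · [[1, 2], [3, 7]] = [[-479, -1120], [240, 561]].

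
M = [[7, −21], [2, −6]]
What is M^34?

[[7, −21], [2, −6]]

M² = M (a projection; rank 1, trace 1), so M^34 = M.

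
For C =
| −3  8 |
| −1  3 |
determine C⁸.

C² = I (check: tr C = 0 and det C = −1), so C⁸ = I since 8 is even.

[[1, 0], [0, 1]]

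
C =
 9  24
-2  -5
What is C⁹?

[[78729, 236184], [-19682, -59045]]

tr C = 4 and det C = 3, so the characteristic polynomial is λ² − (4)λ + (3) with roots 3 and 1.
Eigenvectors give P = [[4, -3], [-1, 1]] with P⁻¹ = [[1, 3], [1, 4]], and C = P·diag(3, 1)·P⁻¹.
Then C⁹ = P·diag(19683, 1)·P⁻¹ = [[78732, -3], [-19683, 1]] · [[1, 3], [1, 4]] = [[78729, 236184], [-19682, -59045]].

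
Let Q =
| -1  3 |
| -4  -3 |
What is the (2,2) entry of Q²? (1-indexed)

-3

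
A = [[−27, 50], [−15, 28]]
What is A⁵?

tr A = 1 and det A = −6, so the characteristic polynomial is λ² − (1)λ + (−6) with roots −2 and 3.
Eigenvectors give P = [[2, −5], [1, −3]] with P⁻¹ = [[3, −5], [1, −2]], and A = P·diag(−2, 3)·P⁻¹.
Then A⁵ = P·diag(−32, 243)·P⁻¹ = [[−64, −1215], [−32, −729]] · [[3, −5], [1, −2]] = [[−1407, 2750], [−825, 1618]].

[[−1407, 2750], [−825, 1618]]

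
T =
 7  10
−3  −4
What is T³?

[[43, 70], [−21, −34]]

tr T = 3 and det T = 2, so the characteristic polynomial is λ² − (3)λ + (2) with roots 2 and 1.
Eigenvectors give P = [[−2, −5], [1, 3]] with P⁻¹ = [[−3, −5], [1, 2]], and T = P·diag(2, 1)·P⁻¹.
Then T³ = P·diag(8, 1)·P⁻¹ = [[−16, −5], [8, 3]] · [[−3, −5], [1, 2]] = [[43, 70], [−21, −34]].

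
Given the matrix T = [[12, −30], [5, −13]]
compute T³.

tr T = −1 and det T = −6, so the characteristic polynomial is λ² − (−1)λ + (−6) with roots 2 and −3.
Eigenvectors give P = [[3, −2], [1, −1]] with P⁻¹ = [[1, −2], [1, −3]], and T = P·diag(2, −3)·P⁻¹.
Then T³ = P·diag(8, −27)·P⁻¹ = [[24, 54], [8, 27]] · [[1, −2], [1, −3]] = [[78, −210], [35, −97]].

[[78, −210], [35, −97]]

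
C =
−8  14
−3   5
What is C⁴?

[[106, −210], [45, −89]]

tr C = −3 and det C = 2, so the characteristic polynomial is λ² − (−3)λ + (2) with roots −2 and −1.
Eigenvectors give P = [[7, 2], [3, 1]] with P⁻¹ = [[1, −2], [−3, 7]], and C = P·diag(−2, −1)·P⁻¹.
Then C⁴ = P·diag(16, 1)·P⁻¹ = [[112, 2], [48, 1]] · [[1, −2], [−3, 7]] = [[106, −210], [45, −89]].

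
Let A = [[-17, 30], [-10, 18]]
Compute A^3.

[[-113, 210], [-70, 132]]

tr A = 1 and det A = -6, so the characteristic polynomial is λ² − (1)λ + (-6) with roots -2 and 3.
Eigenvectors give P = [[2, 3], [1, 2]] with P⁻¹ = [[2, -3], [-1, 2]], and A = P·diag(-2, 3)·P⁻¹.
Then A^3 = P·diag(-8, 27)·P⁻¹ = [[-16, 81], [-8, 54]] · [[2, -3], [-1, 2]] = [[-113, 210], [-70, 132]].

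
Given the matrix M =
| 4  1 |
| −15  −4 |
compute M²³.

[[4, 1], [−15, −4]]

M² = I (check: tr M = 0 and det M = −1), so M²³ = M since 23 is odd.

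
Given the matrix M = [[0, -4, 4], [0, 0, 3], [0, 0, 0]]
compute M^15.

M is strictly triangular, hence nilpotent: M^3 = 0, so M^15 = 0.

[[0, 0, 0], [0, 0, 0], [0, 0, 0]]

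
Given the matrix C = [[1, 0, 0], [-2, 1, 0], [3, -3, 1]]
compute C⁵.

[[1, 0, 0], [-10, 1, 0], [75, -15, 1]]

C = I + N where N = [[0, 0, 0], [-2, 0, 0], [3, -3, 0]] is strictly lower-triangular, so N³ = 0.
(I + N)⁵ = I + 5·N + 10·N² = [[1, 0, 0], [-10, 1, 0], [75, -15, 1]].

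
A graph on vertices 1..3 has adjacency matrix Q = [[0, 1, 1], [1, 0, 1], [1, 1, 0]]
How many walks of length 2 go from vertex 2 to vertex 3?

The number of length-2 walks from vertex 2 to vertex 3 is entry (2,3) of Q², where Q is the adjacency matrix.
Q² = [[2, 1, 1], [1, 2, 1], [1, 1, 2]]

1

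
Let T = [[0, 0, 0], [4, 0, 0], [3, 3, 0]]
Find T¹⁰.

[[0, 0, 0], [0, 0, 0], [0, 0, 0]]

T is strictly triangular, hence nilpotent: T³ = 0, so T¹⁰ = 0.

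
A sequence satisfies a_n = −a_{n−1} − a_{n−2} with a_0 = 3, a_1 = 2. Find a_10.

With companion matrix Q = [[−1, −1], [1, 0]], [a_n, a_{n−1}]ᵀ = Q·[a_{n−1}, a_{n−2}]ᵀ, so [a_10, a_9]ᵀ = Q⁹·[a_1, a_0]ᵀ.
Q⁹ = [[1, 0], [0, 1]], giving [a_10, a_9]ᵀ = [[2], [3]].

2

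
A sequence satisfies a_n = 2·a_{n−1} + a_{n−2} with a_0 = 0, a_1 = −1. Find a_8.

−408

With companion matrix T = [[2, 1], [1, 0]], [a_n, a_{n−1}]ᵀ = T·[a_{n−1}, a_{n−2}]ᵀ, so [a_8, a_7]ᵀ = T⁷·[a_1, a_0]ᵀ.
T⁷ = [[408, 169], [169, 70]], giving [a_8, a_7]ᵀ = [[−408], [−169]].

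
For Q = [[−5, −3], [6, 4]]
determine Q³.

tr Q = −1 and det Q = −2, so the characteristic polynomial is λ² − (−1)λ + (−2) with roots 1 and −2.
Eigenvectors give P = [[1, 1], [−2, −1]] with P⁻¹ = [[−1, −1], [2, 1]], and Q = P·diag(1, −2)·P⁻¹.
Then Q³ = P·diag(1, −8)·P⁻¹ = [[1, −8], [−2, 8]] · [[−1, −1], [2, 1]] = [[−17, −9], [18, 10]].

[[−17, −9], [18, 10]]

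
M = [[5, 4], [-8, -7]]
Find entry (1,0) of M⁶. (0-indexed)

tr M = -2 and det M = -3, so the characteristic polynomial is λ² − (-2)λ + (-3) with roots 1 and -3.
Eigenvectors give P = [[1, 1], [-1, -2]] with P⁻¹ = [[2, 1], [-1, -1]], and M = P·diag(1, -3)·P⁻¹.
Then M⁶ = P·diag(1, 729)·P⁻¹ = [[1, 729], [-1, -1458]] · [[2, 1], [-1, -1]] = [[-727, -728], [1456, 1457]].

1456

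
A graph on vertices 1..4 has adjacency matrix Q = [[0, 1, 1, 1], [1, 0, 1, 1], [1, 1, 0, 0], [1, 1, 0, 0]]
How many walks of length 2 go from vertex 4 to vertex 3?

The number of length-2 walks from vertex 4 to vertex 3 is entry (4,3) of Q^2, where Q is the adjacency matrix.
Q^2 = [[3, 2, 1, 1], [2, 3, 1, 1], [1, 1, 2, 2], [1, 1, 2, 2]]

2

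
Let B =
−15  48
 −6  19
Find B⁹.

[[−157455, 472368], [−59046, 177139]]

tr B = 4 and det B = 3, so the characteristic polynomial is λ² − (4)λ + (3) with roots 1 and 3.
Eigenvectors give P = [[−3, 8], [−1, 3]] with P⁻¹ = [[−3, 8], [−1, 3]], and B = P·diag(1, 3)·P⁻¹.
Then B⁹ = P·diag(1, 19683)·P⁻¹ = [[−3, 157464], [−1, 59049]] · [[−3, 8], [−1, 3]] = [[−157455, 472368], [−59046, 177139]].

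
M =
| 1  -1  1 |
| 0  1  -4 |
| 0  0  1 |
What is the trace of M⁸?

3

M = I + N where N = [[0, -1, 1], [0, 0, -4], [0, 0, 0]] is strictly upper-triangular, so N³ = 0.
(I + N)⁸ = I + 8·N + 28·N² = [[1, -8, 120], [0, 1, -32], [0, 0, 1]].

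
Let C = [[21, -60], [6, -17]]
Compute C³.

tr C = 4 and det C = 3, so the characteristic polynomial is λ² − (4)λ + (3) with roots 3 and 1.
Eigenvectors give P = [[10, 3], [3, 1]] with P⁻¹ = [[1, -3], [-3, 10]], and C = P·diag(3, 1)·P⁻¹.
Then C³ = P·diag(27, 1)·P⁻¹ = [[270, 3], [81, 1]] · [[1, -3], [-3, 10]] = [[261, -780], [78, -233]].

[[261, -780], [78, -233]]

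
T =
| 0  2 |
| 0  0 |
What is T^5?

[[0, 0], [0, 0]]

T is strictly triangular, hence nilpotent: T^2 = 0, so T^5 = 0.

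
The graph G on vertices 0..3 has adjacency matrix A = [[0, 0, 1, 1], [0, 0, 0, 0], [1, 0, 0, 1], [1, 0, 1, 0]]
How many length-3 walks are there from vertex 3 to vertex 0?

The number of length-3 walks from vertex 3 to vertex 0 is entry (3,0) of A^3, where A is the adjacency matrix.
A^2 = [[2, 0, 1, 1], [0, 0, 0, 0], [1, 0, 2, 1], [1, 0, 1, 2]]
A^3 = [[2, 0, 3, 3], [0, 0, 0, 0], [3, 0, 2, 3], [3, 0, 3, 2]]

3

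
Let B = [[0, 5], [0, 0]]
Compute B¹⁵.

[[0, 0], [0, 0]]

B is strictly triangular, hence nilpotent: B² = 0, so B¹⁵ = 0.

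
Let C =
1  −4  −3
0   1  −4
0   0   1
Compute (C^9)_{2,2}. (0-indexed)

1

C = I + N where N = [[0, −4, −3], [0, 0, −4], [0, 0, 0]] is strictly upper-triangular, so N^3 = 0.
(I + N)^9 = I + 9·N + 36·N^2 = [[1, −36, 549], [0, 1, −36], [0, 0, 1]].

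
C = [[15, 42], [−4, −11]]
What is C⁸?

[[45921, 137760], [−13120, −39359]]

tr C = 4 and det C = 3, so the characteristic polynomial is λ² − (4)λ + (3) with roots 1 and 3.
Eigenvectors give P = [[−3, −7], [1, 2]] with P⁻¹ = [[2, 7], [−1, −3]], and C = P·diag(1, 3)·P⁻¹.
Then C⁸ = P·diag(1, 6561)·P⁻¹ = [[−3, −45927], [1, 13122]] · [[2, 7], [−1, −3]] = [[45921, 137760], [−13120, −39359]].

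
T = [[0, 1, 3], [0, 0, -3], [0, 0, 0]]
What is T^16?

[[0, 0, 0], [0, 0, 0], [0, 0, 0]]

T is strictly triangular, hence nilpotent: T^3 = 0, so T^16 = 0.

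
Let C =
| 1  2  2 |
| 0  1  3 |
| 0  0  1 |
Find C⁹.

[[1, 18, 234], [0, 1, 27], [0, 0, 1]]

C = I + N where N = [[0, 2, 2], [0, 0, 3], [0, 0, 0]] is strictly upper-triangular, so N³ = 0.
(I + N)⁹ = I + 9·N + 36·N² = [[1, 18, 234], [0, 1, 27], [0, 0, 1]].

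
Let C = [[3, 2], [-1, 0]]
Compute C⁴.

[[31, 30], [-15, -14]]

tr C = 3 and det C = 2, so the characteristic polynomial is λ² − (3)λ + (2) with roots 2 and 1.
Eigenvectors give P = [[2, -1], [-1, 1]] with P⁻¹ = [[1, 1], [1, 2]], and C = P·diag(2, 1)·P⁻¹.
Then C⁴ = P·diag(16, 1)·P⁻¹ = [[32, -1], [-16, 1]] · [[1, 1], [1, 2]] = [[31, 30], [-15, -14]].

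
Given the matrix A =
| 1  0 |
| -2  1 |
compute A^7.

A = I + N where N = [[0, 0], [-2, 0]] is strictly lower-triangular, so N^2 = 0.
(I + N)^7 = I + 7·N = [[1, 0], [-14, 1]].

[[1, 0], [-14, 1]]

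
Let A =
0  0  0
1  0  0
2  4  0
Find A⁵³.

A is strictly triangular, hence nilpotent: A³ = 0, so A⁵³ = 0.

[[0, 0, 0], [0, 0, 0], [0, 0, 0]]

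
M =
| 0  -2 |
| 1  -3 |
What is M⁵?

[[30, -62], [31, -63]]

tr M = -3 and det M = 2, so the characteristic polynomial is λ² − (-3)λ + (2) with roots -2 and -1.
Eigenvectors give P = [[1, -2], [1, -1]] with P⁻¹ = [[-1, 2], [-1, 1]], and M = P·diag(-2, -1)·P⁻¹.
Then M⁵ = P·diag(-32, -1)·P⁻¹ = [[-32, 2], [-32, 1]] · [[-1, 2], [-1, 1]] = [[30, -62], [31, -63]].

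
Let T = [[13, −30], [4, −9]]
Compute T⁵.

tr T = 4 and det T = 3, so the characteristic polynomial is λ² − (4)λ + (3) with roots 1 and 3.
Eigenvectors give P = [[−5, 3], [−2, 1]] with P⁻¹ = [[1, −3], [2, −5]], and T = P·diag(1, 3)·P⁻¹.
Then T⁵ = P·diag(1, 243)·P⁻¹ = [[−5, 729], [−2, 243]] · [[1, −3], [2, −5]] = [[1453, −3630], [484, −1209]].

[[1453, −3630], [484, −1209]]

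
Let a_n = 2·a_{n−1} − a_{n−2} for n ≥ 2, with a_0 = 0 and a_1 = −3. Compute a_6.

−18

With companion matrix Q = [[2, −1], [1, 0]], [a_n, a_{n−1}]ᵀ = Q·[a_{n−1}, a_{n−2}]ᵀ, so [a_6, a_5]ᵀ = Q⁵·[a_1, a_0]ᵀ.
Q⁵ = [[6, −5], [5, −4]], giving [a_6, a_5]ᵀ = [[−18], [−15]].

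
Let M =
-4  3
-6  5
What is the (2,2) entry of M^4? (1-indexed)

31

tr M = 1 and det M = -2, so the characteristic polynomial is λ² − (1)λ + (-2) with roots -1 and 2.
Eigenvectors give P = [[1, -1], [1, -2]] with P⁻¹ = [[2, -1], [1, -1]], and M = P·diag(-1, 2)·P⁻¹.
Then M^4 = P·diag(1, 16)·P⁻¹ = [[1, -16], [1, -32]] · [[2, -1], [1, -1]] = [[-14, 15], [-30, 31]].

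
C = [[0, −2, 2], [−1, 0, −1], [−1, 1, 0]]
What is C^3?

C^2 = [[0, 2, 2], [1, 1, −2], [−1, 2, −3]]
C^3 = [[−4, 2, −2], [1, −4, 1], [1, −1, −4]]

[[−4, 2, −2], [1, −4, 1], [1, −1, −4]]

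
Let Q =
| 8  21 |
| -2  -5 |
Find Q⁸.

tr Q = 3 and det Q = 2, so the characteristic polynomial is λ² − (3)λ + (2) with roots 1 and 2.
Eigenvectors give P = [[-3, -7], [1, 2]] with P⁻¹ = [[2, 7], [-1, -3]], and Q = P·diag(1, 2)·P⁻¹.
Then Q⁸ = P·diag(1, 256)·P⁻¹ = [[-3, -1792], [1, 512]] · [[2, 7], [-1, -3]] = [[1786, 5355], [-510, -1529]].

[[1786, 5355], [-510, -1529]]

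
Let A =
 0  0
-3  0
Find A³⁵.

[[0, 0], [0, 0]]

A is strictly triangular, hence nilpotent: A² = 0, so A³⁵ = 0.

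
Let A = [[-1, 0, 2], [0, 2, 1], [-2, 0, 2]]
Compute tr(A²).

1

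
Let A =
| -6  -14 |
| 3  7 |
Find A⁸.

[[-6, -14], [3, 7]]

A² = A (a projection; rank 1, trace 1), so A⁸ = A.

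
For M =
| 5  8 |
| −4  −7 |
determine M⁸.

[[−6559, −13120], [6560, 13121]]

tr M = −2 and det M = −3, so the characteristic polynomial is λ² − (−2)λ + (−3) with roots −3 and 1.
Eigenvectors give P = [[−1, 2], [1, −1]] with P⁻¹ = [[1, 2], [1, 1]], and M = P·diag(−3, 1)·P⁻¹.
Then M⁸ = P·diag(6561, 1)·P⁻¹ = [[−6561, 2], [6561, −1]] · [[1, 2], [1, 1]] = [[−6559, −13120], [6560, 13121]].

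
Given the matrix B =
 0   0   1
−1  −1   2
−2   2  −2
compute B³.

[[2, −6, 6], [9, −19, 21], [−6, 18, −22]]

B² = [[−2, 2, −2], [−3, 5, −7], [2, −6, 6]]
B³ = [[2, −6, 6], [9, −19, 21], [−6, 18, −22]]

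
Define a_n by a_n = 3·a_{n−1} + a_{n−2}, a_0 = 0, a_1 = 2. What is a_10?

With companion matrix C = [[3, 1], [1, 0]], [a_n, a_{n−1}]ᵀ = C·[a_{n−1}, a_{n−2}]ᵀ, so [a_10, a_9]ᵀ = C⁹·[a_1, a_0]ᵀ.
C⁹ = [[42837, 12970], [12970, 3927]], giving [a_10, a_9]ᵀ = [[85674], [25940]].

85674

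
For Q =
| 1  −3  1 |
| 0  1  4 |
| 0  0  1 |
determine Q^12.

Q = I + N where N = [[0, −3, 1], [0, 0, 4], [0, 0, 0]] is strictly upper-triangular, so N^3 = 0.
(I + N)^12 = I + 12·N + 66·N^2 = [[1, −36, −780], [0, 1, 48], [0, 0, 1]].

[[1, −36, −780], [0, 1, 48], [0, 0, 1]]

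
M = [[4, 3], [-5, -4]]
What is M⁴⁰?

[[1, 0], [0, 1]]

M² = I (check: tr M = 0 and det M = -1), so M⁴⁰ = I since 40 is even.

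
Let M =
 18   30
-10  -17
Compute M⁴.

[[276, 390], [-130, -179]]

tr M = 1 and det M = -6, so the characteristic polynomial is λ² − (1)λ + (-6) with roots -2 and 3.
Eigenvectors give P = [[-3, -2], [2, 1]] with P⁻¹ = [[1, 2], [-2, -3]], and M = P·diag(-2, 3)·P⁻¹.
Then M⁴ = P·diag(16, 81)·P⁻¹ = [[-48, -162], [32, 81]] · [[1, 2], [-2, -3]] = [[276, 390], [-130, -179]].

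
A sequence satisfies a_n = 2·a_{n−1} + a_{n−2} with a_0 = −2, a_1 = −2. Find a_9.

With companion matrix A = [[2, 1], [1, 0]], [a_n, a_{n−1}]ᵀ = A·[a_{n−1}, a_{n−2}]ᵀ, so [a_9, a_8]ᵀ = A⁸·[a_1, a_0]ᵀ.
A⁸ = [[985, 408], [408, 169]], giving [a_9, a_8]ᵀ = [[−2786], [−1154]].

−2786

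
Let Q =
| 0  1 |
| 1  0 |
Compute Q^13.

Q² = I (check: tr Q = 0 and det Q = -1), so Q^13 = Q since 13 is odd.

[[0, 1], [1, 0]]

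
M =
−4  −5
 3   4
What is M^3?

M² = I (check: tr M = 0 and det M = −1), so M^3 = M since 3 is odd.

[[−4, −5], [3, 4]]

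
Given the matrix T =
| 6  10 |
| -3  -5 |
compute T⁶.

[[6, 10], [-3, -5]]

T² = T (a projection; rank 1, trace 1), so T⁶ = T.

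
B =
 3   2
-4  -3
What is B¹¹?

B² = I (check: tr B = 0 and det B = -1), so B¹¹ = B since 11 is odd.

[[3, 2], [-4, -3]]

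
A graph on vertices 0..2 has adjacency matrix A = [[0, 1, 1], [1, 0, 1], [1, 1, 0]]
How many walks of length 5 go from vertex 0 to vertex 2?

The number of length-5 walks from vertex 0 to vertex 2 is entry (0,2) of A^5, where A is the adjacency matrix.
A^2 = [[2, 1, 1], [1, 2, 1], [1, 1, 2]]
A^3 = [[2, 3, 3], [3, 2, 3], [3, 3, 2]]
A^4 = [[6, 5, 5], [5, 6, 5], [5, 5, 6]]
A^5 = [[10, 11, 11], [11, 10, 11], [11, 11, 10]]

11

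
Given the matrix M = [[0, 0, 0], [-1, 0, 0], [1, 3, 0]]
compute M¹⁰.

M is strictly triangular, hence nilpotent: M³ = 0, so M¹⁰ = 0.

[[0, 0, 0], [0, 0, 0], [0, 0, 0]]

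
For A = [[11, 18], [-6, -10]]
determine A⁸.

[[1021, 1530], [-510, -764]]

tr A = 1 and det A = -2, so the characteristic polynomial is λ² − (1)λ + (-2) with roots -1 and 2.
Eigenvectors give P = [[3, -2], [-2, 1]] with P⁻¹ = [[-1, -2], [-2, -3]], and A = P·diag(-1, 2)·P⁻¹.
Then A⁸ = P·diag(1, 256)·P⁻¹ = [[3, -512], [-2, 256]] · [[-1, -2], [-2, -3]] = [[1021, 1530], [-510, -764]].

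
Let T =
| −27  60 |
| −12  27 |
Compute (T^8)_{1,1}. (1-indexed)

6561

tr T = 0 and det T = −9, so the characteristic polynomial is λ² − (0)λ + (−9) with roots −3 and 3.
Eigenvectors give P = [[5, 2], [2, 1]] with P⁻¹ = [[1, −2], [−2, 5]], and T = P·diag(−3, 3)·P⁻¹.
Then T^8 = P·diag(6561, 6561)·P⁻¹ = [[32805, 13122], [13122, 6561]] · [[1, −2], [−2, 5]] = [[6561, 0], [0, 6561]].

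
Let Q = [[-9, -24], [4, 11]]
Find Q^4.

tr Q = 2 and det Q = -3, so the characteristic polynomial is λ² − (2)λ + (-3) with roots 3 and -1.
Eigenvectors give P = [[2, -3], [-1, 1]] with P⁻¹ = [[-1, -3], [-1, -2]], and Q = P·diag(3, -1)·P⁻¹.
Then Q^4 = P·diag(81, 1)·P⁻¹ = [[162, -3], [-81, 1]] · [[-1, -3], [-1, -2]] = [[-159, -480], [80, 241]].

[[-159, -480], [80, 241]]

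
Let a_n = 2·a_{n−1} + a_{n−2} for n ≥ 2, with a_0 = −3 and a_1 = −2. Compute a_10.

With companion matrix B = [[2, 1], [1, 0]], [a_n, a_{n−1}]ᵀ = B·[a_{n−1}, a_{n−2}]ᵀ, so [a_10, a_9]ᵀ = B⁹·[a_1, a_0]ᵀ.
B⁹ = [[2378, 985], [985, 408]], giving [a_10, a_9]ᵀ = [[−7711], [−3194]].

−7711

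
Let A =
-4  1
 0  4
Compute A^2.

[[16, 0], [0, 16]]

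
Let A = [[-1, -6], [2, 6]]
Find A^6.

tr A = 5 and det A = 6, so the characteristic polynomial is λ² − (5)λ + (6) with roots 3 and 2.
Eigenvectors give P = [[-3, -2], [2, 1]] with P⁻¹ = [[1, 2], [-2, -3]], and A = P·diag(3, 2)·P⁻¹.
Then A^6 = P·diag(729, 64)·P⁻¹ = [[-2187, -128], [1458, 64]] · [[1, 2], [-2, -3]] = [[-1931, -3990], [1330, 2724]].

[[-1931, -3990], [1330, 2724]]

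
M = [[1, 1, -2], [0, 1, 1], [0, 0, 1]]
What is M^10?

M = I + N where N = [[0, 1, -2], [0, 0, 1], [0, 0, 0]] is strictly upper-triangular, so N^3 = 0.
(I + N)^10 = I + 10·N + 45·N^2 = [[1, 10, 25], [0, 1, 10], [0, 0, 1]].

[[1, 10, 25], [0, 1, 10], [0, 0, 1]]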